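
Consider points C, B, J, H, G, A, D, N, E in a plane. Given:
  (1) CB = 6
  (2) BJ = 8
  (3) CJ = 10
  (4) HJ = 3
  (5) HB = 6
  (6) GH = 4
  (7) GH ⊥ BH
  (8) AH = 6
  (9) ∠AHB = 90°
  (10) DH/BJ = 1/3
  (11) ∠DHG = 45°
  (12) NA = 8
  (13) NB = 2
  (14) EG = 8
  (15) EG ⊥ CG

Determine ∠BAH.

Step 1: By the law of cosines on triangle AHB: AB² = 6² + 6² − 2·6·6·cos(90°) = 72, so AB = 6·√2.
Step 2: By the inverse law of cosines on triangle BAH: cos(∠BAH) = ((6·√2)² + 6² − 6²) / (2·6·√2·6) = 72/101.82 = 0.7071, so ∠BAH = 45°.

Therefore, the measure of angle ∠BAH = 45°.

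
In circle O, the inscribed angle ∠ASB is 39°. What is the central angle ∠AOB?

The inscribed angle theorem states that a central angle is always twice any inscribed angle that subtends the same arc.
Since the inscribed angle is 39°, the central angle = 2 × 39° = 78°.

78°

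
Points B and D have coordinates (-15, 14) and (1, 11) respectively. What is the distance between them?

The horizontal distance is |1 - -15| = 16 and the vertical distance is |11 - 14| = 3.
By the Pythagorean theorem, d = sqrt(16^2 + 3^2) = sqrt(265).

sqrt(265)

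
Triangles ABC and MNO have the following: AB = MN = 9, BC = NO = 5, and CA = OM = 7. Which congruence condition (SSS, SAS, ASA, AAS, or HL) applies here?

The given information provides:
AB = MN = 9, BC = NO = 5, and CA = OM = 7
This matches the SSS congruence theorem.
All three pairs of corresponding sides are equal (Side-Side-Side).

SSS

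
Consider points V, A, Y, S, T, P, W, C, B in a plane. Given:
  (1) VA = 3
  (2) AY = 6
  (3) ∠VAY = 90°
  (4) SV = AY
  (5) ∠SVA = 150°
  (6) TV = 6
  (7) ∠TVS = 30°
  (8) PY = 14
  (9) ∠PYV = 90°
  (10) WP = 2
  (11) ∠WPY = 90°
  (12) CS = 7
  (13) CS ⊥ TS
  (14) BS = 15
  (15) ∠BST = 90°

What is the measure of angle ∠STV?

From the given relations: SV = AY = 6.
Step 1: By the law of cosines on triangle TVS: TS² = 6² + 6² − 2·6·6·cos(30°) = 9.65, so TS ≈ 3.11.
Step 2: By the inverse law of cosines on triangle STV: cos(∠STV) = (3.11² + 6² − 6²) / (2·3.11·6) = 9.65/37.27 = 0.2588, so ∠STV = 75°.

Therefore, the measure of angle ∠STV = 75°.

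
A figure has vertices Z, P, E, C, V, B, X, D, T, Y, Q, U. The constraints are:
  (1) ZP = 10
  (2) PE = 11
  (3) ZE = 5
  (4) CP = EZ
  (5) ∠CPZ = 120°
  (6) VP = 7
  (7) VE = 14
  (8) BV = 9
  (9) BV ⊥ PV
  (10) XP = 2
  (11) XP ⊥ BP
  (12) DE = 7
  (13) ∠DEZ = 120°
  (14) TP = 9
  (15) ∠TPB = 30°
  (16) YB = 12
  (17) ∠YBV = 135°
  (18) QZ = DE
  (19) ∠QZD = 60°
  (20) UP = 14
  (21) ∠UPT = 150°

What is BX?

Step 1: By the law of cosines on triangle BVP: BP² = 9² + 7² − 2·9·7·cos(90°) = 130, so BP = √130.
Step 2: By the law of cosines on triangle BPX: BX² = √130² + 2² − 2·√130·2·cos(90°) = 134, so BX = √134.

Therefore, the length of BX = √134.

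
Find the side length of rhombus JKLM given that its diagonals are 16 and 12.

The diagonals of a rhombus bisect each other at right angles.
Half-diagonals: 16/2 = 8 and 12/2 = 6
side = sqrt(8^2 + 6^2)
side = sqrt(64 + 36)
side = sqrt(100) = 10

10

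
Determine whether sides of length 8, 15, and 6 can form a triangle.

Check the triangle inequality: 8 + 6 = 14 ≤ 15.
Since the sum of two sides does not exceed the third, no triangle can be formed.

No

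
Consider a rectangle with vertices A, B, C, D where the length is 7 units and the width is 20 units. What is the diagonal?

d = sqrt(7^2 + 20^2) = sqrt(449)

sqrt(449)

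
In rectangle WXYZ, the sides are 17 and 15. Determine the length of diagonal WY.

Using the Pythagorean theorem:
d² = 17² + 15² = 289 + 225 = 514
d = sqrt(514)

sqrt(514)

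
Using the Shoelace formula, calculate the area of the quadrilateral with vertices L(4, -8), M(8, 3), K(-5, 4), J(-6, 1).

Using the Shoelace formula for a quadrilateral (vertices in order):
Area = (1/2)|sum of (x_i * y_(i+1) - x_(i+1) * y_i)|
Terms: (4*3 - 8*-8) = 76, (8*4 - -5*3) = 47, (-5*1 - -6*4) = 19, (-6*-8 - 4*1) = 44
Sum = 186
Area = (1/2)(186) = 93

93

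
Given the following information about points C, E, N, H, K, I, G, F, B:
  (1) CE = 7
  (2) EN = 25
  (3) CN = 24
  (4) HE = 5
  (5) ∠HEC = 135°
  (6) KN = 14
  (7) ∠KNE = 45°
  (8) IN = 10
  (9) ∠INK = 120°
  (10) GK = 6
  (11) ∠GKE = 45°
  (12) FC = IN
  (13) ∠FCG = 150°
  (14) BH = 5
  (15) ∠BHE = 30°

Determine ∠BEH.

Step 1: By the law of cosines on triangle EHB: EB² = 5² + 5² − 2·5·5·cos(30°) = 6.7, so EB ≈ 2.59.
Step 2: By the inverse law of cosines on triangle BEH: cos(∠BEH) = (2.59² + 5² − 5²) / (2·2.59·5) = 6.7/25.88 = 0.2588, so ∠BEH = 75°.

Therefore, the measure of angle ∠BEH = 75°.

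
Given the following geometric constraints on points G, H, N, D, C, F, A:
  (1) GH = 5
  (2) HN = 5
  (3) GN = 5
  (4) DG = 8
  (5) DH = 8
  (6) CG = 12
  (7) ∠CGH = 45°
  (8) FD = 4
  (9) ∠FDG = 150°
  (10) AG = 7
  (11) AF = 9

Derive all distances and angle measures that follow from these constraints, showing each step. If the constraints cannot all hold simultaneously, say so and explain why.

The constraints are consistent.

Step 1: From GD = 8, DF = 4, and ∠GDF = 150°, by the law of cosines:
  GF² = GD² + DF² - 2·GD·DF·cos(150°) = 64 + 16 + 55.43 = 135.4
  GF ≈ 11.64

Step 2: From HG = 5, GC = 12, and ∠HGC = 45°, by the law of cosines:
  HC² = HG² + GC² - 2·HG·GC·cos(45°) = 25 + 144 - 84.85 = 84.15
  HC ≈ 9.17

Step 3: From GD = 8, GH = 5, DH = 8, by the inverse law of cosines:
  cos(∠DGH) = (GD² + GH² - DH²) / (2·GD·GH)
  ∠DGH = 71.79°

Step 4: From GH = 5, GN = 5, HN = 5, by the inverse law of cosines:
  cos(∠HGN) = (GH² + GN² - HN²) / (2·GH·GN)
  ∠HGN = 60°

Step 5: From HD = 8, HG = 5, DG = 8, by the inverse law of cosines:
  cos(∠DHG) = (HD² + HG² - DG²) / (2·HD·HG)
  ∠DHG = 71.79°

Step 6: From HG = 5, HN = 5, GN = 5, by the inverse law of cosines:
  cos(∠GHN) = (HG² + HN² - GN²) / (2·HG·HN)
  ∠GHN = 60°

Step 7: From NG = 5, NH = 5, GH = 5, by the inverse law of cosines:
  cos(∠GNH) = (NG² + NH² - GH²) / (2·NG·NH)
  ∠GNH = 60°

Step 8: From DG = 8, DH = 8, GH = 5, by the inverse law of cosines:
  cos(∠GDH) = (DG² + DH² - GH²) / (2·DG·DH)
  ∠GDH = 36.42°

Step 9: From GA = 7, GF = 11.64, AF = 9, by the inverse law of cosines:
  cos(∠AGF) = (GA² + GF² - AF²) / (2·GA·GF)
  ∠AGF = 50.59°

Step 10: From GD = 8, GF = 11.64, DF = 4, by the inverse law of cosines:
  cos(∠DGF) = (GD² + GF² - DF²) / (2·GD·GF)
  ∠DGF = 9.9°

Step 11: From HC = 9.17, HG = 5, CG = 12, by the inverse law of cosines:
  cos(∠CHG) = (HC² + HG² - CG²) / (2·HC·HG)
  ∠CHG = 112.33°

Step 12: From CG = 12, CH = 9.17, GH = 5, by the inverse law of cosines:
  cos(∠GCH) = (CG² + CH² - GH²) / (2·CG·CH)
  ∠GCH = 22.67°

Step 13: From FA = 9, FG = 11.64, AG = 7, by the inverse law of cosines:
  cos(∠AFG) = (FA² + FG² - AG²) / (2·FA·FG)
  ∠AFG = 36.94°

Step 14: From FD = 4, FG = 11.64, DG = 8, by the inverse law of cosines:
  cos(∠DFG) = (FD² + FG² - DG²) / (2·FD·FG)
  ∠DFG = 20.1°

Step 15: From AF = 9, AG = 7, FG = 11.64, by the inverse law of cosines:
  cos(∠FAG) = (AF² + AG² - FG²) / (2·AF·AG)
  ∠FAG = 92.47°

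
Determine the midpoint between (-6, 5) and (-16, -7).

The midpoint is the point halfway along the segment.
Move half the horizontal distance: -6 + (-16 - -6)/2 = -6 + -10/2 = -11
Move half the vertical distance: 5 + (-7 - 5)/2 = 5 + -12/2 = -1
Midpoint = (-11, -1)

(-11, -1)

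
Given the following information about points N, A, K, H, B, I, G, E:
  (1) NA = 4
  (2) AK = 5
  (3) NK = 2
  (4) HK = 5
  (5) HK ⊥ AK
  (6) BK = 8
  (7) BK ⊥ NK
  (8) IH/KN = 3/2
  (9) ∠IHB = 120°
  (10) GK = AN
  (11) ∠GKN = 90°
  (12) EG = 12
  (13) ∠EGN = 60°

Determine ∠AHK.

Step 1: By the law of cosines on triangle HKA: HA² = 5² + 5² − 2·5·5·cos(90°) = 50, so HA = 5·√2.
Step 2: By the inverse law of cosines on triangle AHK: cos(∠AHK) = ((5·√2)² + 5² − 5²) / (2·5·√2·5) = 50/70.71 = 0.7071, so ∠AHK = 45°.

Therefore, the measure of angle ∠AHK = 45°.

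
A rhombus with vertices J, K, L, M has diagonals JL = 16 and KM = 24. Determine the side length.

The diagonals of a rhombus bisect each other at right angles.
Half-diagonals: 16/2 = 8 and 24/2 = 12
side = sqrt(8^2 + 12^2)
side = sqrt(64 + 144)
side = sqrt(208) = 4*sqrt(13)

4*sqrt(13)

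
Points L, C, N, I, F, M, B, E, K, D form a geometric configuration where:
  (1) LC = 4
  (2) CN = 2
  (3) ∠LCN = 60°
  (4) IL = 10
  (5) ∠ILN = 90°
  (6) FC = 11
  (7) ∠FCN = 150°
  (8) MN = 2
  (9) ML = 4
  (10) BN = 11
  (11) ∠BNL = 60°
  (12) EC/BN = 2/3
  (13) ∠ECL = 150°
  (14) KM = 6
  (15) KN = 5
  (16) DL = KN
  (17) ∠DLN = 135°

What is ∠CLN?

Step 1: By the law of cosines on triangle LCN: LN² = 4² + 2² − 2·4·2·cos(60°) = 12, so LN = 2·√3.
Step 2: By the inverse law of cosines on triangle CLN: cos(∠CLN) = (4² + (2·√3)² − 2²) / (2·4·2·√3) = 24/27.71 = 0.866, so ∠CLN = 30°.

Therefore, the measure of angle ∠CLN = 30°.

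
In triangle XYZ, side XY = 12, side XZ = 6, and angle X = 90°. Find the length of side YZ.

The included angle is 90°, so the triangle is right-angled at X. The opposite side YZ is the hypotenuse.
By the Pythagorean theorem: YZ = sqrt(12^2 + 6^2) = sqrt(180) = 6*sqrt(5).

6*sqrt(5)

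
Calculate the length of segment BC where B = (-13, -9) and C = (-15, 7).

The horizontal distance is |-15 - -13| = 2 and the vertical distance is |7 - -9| = 16.
By the Pythagorean theorem, d = sqrt(2^2 + 16^2) = sqrt(260) = 2*sqrt(65).

2*sqrt(65)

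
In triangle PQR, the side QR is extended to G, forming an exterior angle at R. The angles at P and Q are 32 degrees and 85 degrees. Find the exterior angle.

Exterior angle = 32 + 85 = 117 degrees (exterior angle theorem).

117 degrees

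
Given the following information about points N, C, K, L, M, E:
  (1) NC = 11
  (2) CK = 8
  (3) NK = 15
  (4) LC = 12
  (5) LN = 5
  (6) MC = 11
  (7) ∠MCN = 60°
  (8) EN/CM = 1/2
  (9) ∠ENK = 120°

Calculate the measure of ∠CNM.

Step 1: By the law of cosines on triangle NCM: NM² = 11² + 11² − 2·11·11·cos(60°) = 121, so NM = 11.
Step 2: By the inverse law of cosines on triangle CNM: cos(∠CNM) = (11² + 11² − 11²) / (2·11·11) = 121/242 = 0.5, so ∠CNM = 60°.

Therefore, the measure of angle ∠CNM = 60°.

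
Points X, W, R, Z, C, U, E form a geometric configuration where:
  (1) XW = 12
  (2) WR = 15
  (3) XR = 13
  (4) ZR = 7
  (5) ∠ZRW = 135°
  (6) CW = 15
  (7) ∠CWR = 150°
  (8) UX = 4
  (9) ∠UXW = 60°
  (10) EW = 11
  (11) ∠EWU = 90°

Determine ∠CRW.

Step 1: By the law of cosines on triangle RWC: RC² = 15² + 15² − 2·15·15·cos(150°) = 839.71, so RC ≈ 28.98.
Step 2: By the inverse law of cosines on triangle CRW: cos(∠CRW) = (28.98² + 15² − 15²) / (2·28.98·15) = 839.71/869.33 = 0.9659, so ∠CRW = 15°.

Therefore, the measure of angle ∠CRW = 15°.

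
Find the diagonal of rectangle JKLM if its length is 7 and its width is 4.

A rectangle's diagonal splits it into two right triangles, with the diagonal as the hypotenuse.
By the Pythagorean theorem, d^2 = 7^2 + 4^2 = 65.
Therefore d = sqrt(65).

sqrt(65)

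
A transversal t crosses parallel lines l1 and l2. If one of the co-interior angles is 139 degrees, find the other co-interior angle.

Co-interior angles sum to 180: 180 - 139 = 41 degrees.

41 degrees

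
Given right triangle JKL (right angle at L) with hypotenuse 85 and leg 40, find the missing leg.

KL = sqrt(85^2 - 40^2) = sqrt(5625) = 75

75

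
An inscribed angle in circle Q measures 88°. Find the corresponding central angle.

By the inscribed angle theorem, the central angle is twice the inscribed angle.
Central angle = 2 × 88° = 176°

176°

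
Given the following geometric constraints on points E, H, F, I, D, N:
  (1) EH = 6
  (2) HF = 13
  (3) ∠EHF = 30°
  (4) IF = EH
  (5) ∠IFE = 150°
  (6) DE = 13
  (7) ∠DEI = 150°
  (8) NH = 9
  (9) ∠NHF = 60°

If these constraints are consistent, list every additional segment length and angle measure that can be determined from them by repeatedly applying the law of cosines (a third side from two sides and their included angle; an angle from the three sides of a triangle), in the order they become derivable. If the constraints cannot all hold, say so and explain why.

The constraints are consistent. Derivable facts, in order:
After 1 step:
- EF ≈ 8.36
- FN = √133
After 2 steps:
- EI ≈ 13.88
- ∠EFH = 21.03°
- ∠FEH = 128.97°
- ∠FNH = 77.48°
- ∠HFN = 42.52°
After 3 steps:
- ID ≈ 25.97
- ∠EIF = 17.52°
- ∠FEI = 12.48°
After 4 steps:
- ∠DIE = 14.49°
- ∠EDI = 15.51°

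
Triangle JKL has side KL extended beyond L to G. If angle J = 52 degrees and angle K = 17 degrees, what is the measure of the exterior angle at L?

By the exterior angle theorem, an exterior angle of a triangle equals the sum of the two remote interior angles.
Exterior angle = angle J + angle K
Exterior angle = 52 + 17 = 69 degrees

69 degrees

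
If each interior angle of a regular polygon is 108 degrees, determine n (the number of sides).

Each interior angle of a regular n-gon is (n - 2) * 180 / n.
Setting this equal to 108:
(n - 2) * 180 / n = 108
Each exterior angle = 180 - 108 = 72 degrees.
Since exterior angles sum to 360: n = 360 / 72 = 5.

5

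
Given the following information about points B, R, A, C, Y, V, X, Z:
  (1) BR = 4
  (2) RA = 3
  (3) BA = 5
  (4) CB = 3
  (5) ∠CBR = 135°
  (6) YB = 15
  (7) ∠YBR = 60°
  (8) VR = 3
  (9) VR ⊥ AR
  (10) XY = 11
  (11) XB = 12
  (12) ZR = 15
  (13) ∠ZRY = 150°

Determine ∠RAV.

Step 1: By the law of cosines on triangle ARV: AV² = 3² + 3² − 2·3·3·cos(90°) = 18, so AV = 3·√2.
Step 2: By the inverse law of cosines on triangle RAV: cos(∠RAV) = (3² + (3·√2)² − 3²) / (2·3·3·√2) = 18/25.46 = 0.7071, so ∠RAV = 45°.

Therefore, the measure of angle ∠RAV = 45°.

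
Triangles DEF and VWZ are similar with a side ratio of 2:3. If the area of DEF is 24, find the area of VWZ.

Area ratio = (2/3)^2 = 4/9. Area of VWZ = 24 * 9/4 = 54.

54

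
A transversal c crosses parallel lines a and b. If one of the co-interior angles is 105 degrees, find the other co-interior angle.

Co-interior angles (same-side interior) formed by parallel lines and a transversal are supplementary (sum to 180 degrees).
The given angle is 105 degrees.
The co-interior angle = 180 - 105 = 75 degrees.

75 degrees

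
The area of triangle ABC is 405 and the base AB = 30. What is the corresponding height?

Area = (1/2) * base * height
height = 2 * Area / base
height = 2 * 405 / 30
height = 810 / 30
height = 27

27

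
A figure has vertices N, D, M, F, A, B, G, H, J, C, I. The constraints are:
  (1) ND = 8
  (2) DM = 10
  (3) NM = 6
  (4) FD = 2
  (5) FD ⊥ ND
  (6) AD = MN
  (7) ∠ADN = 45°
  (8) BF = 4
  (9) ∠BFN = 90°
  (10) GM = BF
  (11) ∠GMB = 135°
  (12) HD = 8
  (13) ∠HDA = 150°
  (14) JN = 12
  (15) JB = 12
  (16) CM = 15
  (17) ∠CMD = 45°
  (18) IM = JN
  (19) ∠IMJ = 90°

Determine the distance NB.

Step 1: By the law of cosines on triangle FDN: FN² = 2² + 8² − 2·2·8·cos(90°) = 68, so FN = 2·√17.
Step 2: By the law of cosines on triangle NFB: NB² = (2·√17)² + 4² − 2·2·√17·4·cos(90°) = 84, so NB = 2·√21.

Therefore, the length of NB = 2·√21.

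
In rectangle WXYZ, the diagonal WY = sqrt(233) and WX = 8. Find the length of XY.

b = sqrt(d^2 - a^2) = sqrt(233 - 64) = sqrt(169) = 13

13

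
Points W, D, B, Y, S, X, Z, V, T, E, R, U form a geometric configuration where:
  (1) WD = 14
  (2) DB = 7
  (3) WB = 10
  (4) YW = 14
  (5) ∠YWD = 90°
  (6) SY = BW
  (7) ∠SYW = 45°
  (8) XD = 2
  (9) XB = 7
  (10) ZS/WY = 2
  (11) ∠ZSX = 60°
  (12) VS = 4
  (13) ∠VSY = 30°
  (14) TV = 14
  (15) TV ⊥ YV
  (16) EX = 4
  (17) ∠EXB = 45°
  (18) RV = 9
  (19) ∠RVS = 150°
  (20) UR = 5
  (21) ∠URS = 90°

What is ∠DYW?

Step 1: By the law of cosines on triangle YWD: YD² = 14² + 14² − 2·14·14·cos(90°) = 392, so YD = 14·√2.
Step 2: By the inverse law of cosines on triangle DYW: cos(∠DYW) = ((14·√2)² + 14² − 14²) / (2·14·√2·14) = 392/554.37 = 0.7071, so ∠DYW = 45°.

Therefore, the measure of angle ∠DYW = 45°.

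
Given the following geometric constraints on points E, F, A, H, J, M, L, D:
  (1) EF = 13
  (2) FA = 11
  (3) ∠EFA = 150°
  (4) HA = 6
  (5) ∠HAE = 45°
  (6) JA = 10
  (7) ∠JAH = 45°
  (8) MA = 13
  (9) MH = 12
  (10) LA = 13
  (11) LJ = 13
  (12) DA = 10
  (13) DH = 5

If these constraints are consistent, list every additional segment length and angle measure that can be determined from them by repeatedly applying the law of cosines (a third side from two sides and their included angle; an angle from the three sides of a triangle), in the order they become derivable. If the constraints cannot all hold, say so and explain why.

The constraints are consistent. Derivable facts, in order:
After 1 step:
- EA ≈ 23.19
- HJ ≈ 7.15
- ∠ADH = 27.13°
- ∠AHD = 130.54°
- ∠AHM = 85.62°
- ∠AJL = 67.38°
- ∠ALJ = 45.24°
- ∠AMH = 27.4°
- ∠DAH = 22.33°
- ∠HAM = 66.98°
- ∠JAL = 67.38°
After 2 steps:
- EH ≈ 19.41
- ∠AEF = 13.72°
- ∠AHJ = 98.61°
- ∠AJH = 36.39°
- ∠EAF = 16.28°
After 3 steps:
- ∠AEH = 12.62°
- ∠AHE = 122.38°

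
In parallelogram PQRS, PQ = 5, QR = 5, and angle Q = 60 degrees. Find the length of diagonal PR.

Law of cosines: d^2 = 5^2 + 5^2 - 2(5)(5)cos(60°) = 25, so d = 5.

5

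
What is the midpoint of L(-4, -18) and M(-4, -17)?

The midpoint is the point halfway along the segment.
Move half the horizontal distance: -4 + (-4 - -4)/2 = -4 + 0/2 = -4
Move half the vertical distance: -18 + (-17 - -18)/2 = -18 + 1/2 = -35/2
Midpoint = (-4, -35/2)

(-4, -35/2)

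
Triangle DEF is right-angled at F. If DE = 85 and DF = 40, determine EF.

Rearranging the Pythagorean theorem to solve for the unknown leg:
leg^2 = hypotenuse^2 - known_leg^2 = 7225 - 1600 = 5625
leg = sqrt(5625) = 75.

75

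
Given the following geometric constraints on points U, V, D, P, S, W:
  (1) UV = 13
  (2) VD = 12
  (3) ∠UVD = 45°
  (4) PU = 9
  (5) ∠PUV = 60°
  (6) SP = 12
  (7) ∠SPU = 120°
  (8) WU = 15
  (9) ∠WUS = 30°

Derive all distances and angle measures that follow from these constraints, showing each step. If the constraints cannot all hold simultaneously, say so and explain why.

The constraints are consistent.

Step 1: From UV = 13, VD = 12, and ∠UVD = 45°, by the law of cosines:
  UD² = UV² + VD² - 2·UV·VD·cos(45°) = 169 + 144 - 220.6 = 92.38
  UD ≈ 9.61

Step 2: From UP = 9, PS = 12, and ∠UPS = 120°, by the law of cosines:
  US² = UP² + PS² - 2·UP·PS·cos(120°) = 81 + 144 + 108 = 333
  US = 3·√37

Step 3: From VU = 13, UP = 9, and ∠VUP = 60°, by the law of cosines:
  VP² = VU² + UP² - 2·VU·UP·cos(60°) = 169 + 81 - 117 = 133
  VP = √133

Step 4: From SU = 3·√37, UW = 15, and ∠SUW = 30°, by the law of cosines:
  SW² = SU² + UW² - 2·SU·UW·cos(30°) = 333 + 225 - 474.1 = 83.9
  SW ≈ 9.16

Step 5: From UD = 9.61, UV = 13, DV = 12, by the inverse law of cosines:
  cos(∠DUV) = (UD² + UV² - DV²) / (2·UD·UV)
  ∠DUV = 61.98°

Step 6: From UP = 9, US = 3·√37, PS = 12, by the inverse law of cosines:
  cos(∠PUS) = (UP² + US² - PS²) / (2·UP·US)
  ∠PUS = 34.72°

Step 7: From VP = √133, VU = 13, PU = 9, by the inverse law of cosines:
  cos(∠PVU) = (VP² + VU² - PU²) / (2·VP·VU)
  ∠PVU = 42.52°

Step 8: From DU = 9.61, DV = 12, UV = 13, by the inverse law of cosines:
  cos(∠UDV) = (DU² + DV² - UV²) / (2·DU·DV)
  ∠UDV = 73.02°

Step 9: From PU = 9, PV = √133, UV = 13, by the inverse law of cosines:
  cos(∠UPV) = (PU² + PV² - UV²) / (2·PU·PV)
  ∠UPV = 77.48°

Step 10: From SP = 12, SU = 3·√37, PU = 9, by the inverse law of cosines:
  cos(∠PSU) = (SP² + SU² - PU²) / (2·SP·SU)
  ∠PSU = 25.28°

Step 11: From SU = 3·√37, SW = 9.16, UW = 15, by the inverse law of cosines:
  cos(∠USW) = (SU² + SW² - UW²) / (2·SU·SW)
  ∠USW = 54.97°

Step 12: From WS = 9.16, WU = 15, SU = 3·√37, by the inverse law of cosines:
  cos(∠SWU) = (WS² + WU² - SU²) / (2·WS·WU)
  ∠SWU = 95.03°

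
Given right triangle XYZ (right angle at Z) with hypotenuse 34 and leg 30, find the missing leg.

YZ = sqrt(34^2 - 30^2) = sqrt(256) = 16

16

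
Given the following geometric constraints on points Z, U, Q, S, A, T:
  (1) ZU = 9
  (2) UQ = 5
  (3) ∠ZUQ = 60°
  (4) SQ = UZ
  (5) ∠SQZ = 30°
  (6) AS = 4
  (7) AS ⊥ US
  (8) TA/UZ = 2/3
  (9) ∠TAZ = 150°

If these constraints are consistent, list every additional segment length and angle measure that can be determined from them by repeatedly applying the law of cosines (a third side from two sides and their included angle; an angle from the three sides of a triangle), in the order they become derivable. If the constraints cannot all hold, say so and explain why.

The constraints are consistent. Derivable facts, in order:
After 1 step:
- ZQ = √61
After 2 steps:
- ZS ≈ 4.5
- ∠QZU = 33.67°
- ∠UQZ = 86.33°
After 3 steps:
- ∠QSZ = 60.2°
- ∠QZS = 89.8°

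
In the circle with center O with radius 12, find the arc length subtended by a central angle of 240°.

Arc length = 2π(12)(2/3) = 16*pi

16*pi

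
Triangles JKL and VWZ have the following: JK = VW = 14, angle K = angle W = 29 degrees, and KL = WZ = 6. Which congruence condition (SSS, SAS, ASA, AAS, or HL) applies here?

Consider the given information: JK = VW = 14, angle K = angle W = 29 degrees, and KL = WZ = 6
This is not ASA or AAS: ASA requires two angles and the side between them. AAS requires two angles and a non-included side.
The correct criterion is SAS. Two pairs of corresponding sides and the included angle are equal (Side-Angle-Side).

SAS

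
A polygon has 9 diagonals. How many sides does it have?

Using d = n(n - 3)/2, we solve 9 = n(n - 3)/2.
So n(n - 3) = 18.
Testing n = 6: 6 * 3 = 18 = 18. Correct.
The polygon has 6 sides.

6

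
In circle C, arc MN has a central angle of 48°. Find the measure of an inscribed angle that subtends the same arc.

By the inscribed angle theorem, the inscribed angle is half the central angle.
Inscribed angle = 48° / 2 = 24°

24°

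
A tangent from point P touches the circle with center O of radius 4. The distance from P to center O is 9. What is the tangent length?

tangent = √(d² - r²) = √(9² - 4²) = √(81 - 16) = √65 = sqrt(65)

sqrt(65)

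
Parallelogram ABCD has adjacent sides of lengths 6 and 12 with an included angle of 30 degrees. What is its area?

The area of a parallelogram equals the product of two adjacent sides times the sine of the included angle.
This is because the height equals 12 * sin(30°) = 6.
Area = 6 * 6 = 36

36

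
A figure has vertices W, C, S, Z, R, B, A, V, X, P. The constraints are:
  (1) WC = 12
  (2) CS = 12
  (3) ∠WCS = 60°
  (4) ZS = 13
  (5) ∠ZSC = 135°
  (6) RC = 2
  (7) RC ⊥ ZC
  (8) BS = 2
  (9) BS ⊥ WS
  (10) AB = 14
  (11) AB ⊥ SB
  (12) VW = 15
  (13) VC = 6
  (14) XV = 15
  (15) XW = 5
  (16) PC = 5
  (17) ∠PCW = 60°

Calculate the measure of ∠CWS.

Step 1: By the law of cosines on triangle WCS: WS² = 12² + 12² − 2·12·12·cos(60°) = 144, so WS = 12.
Step 2: By the inverse law of cosines on triangle CWS: cos(∠CWS) = (12² + 12² − 12²) / (2·12·12) = 144/288 = 0.5, so ∠CWS = 60°.

Therefore, the measure of angle ∠CWS = 60°.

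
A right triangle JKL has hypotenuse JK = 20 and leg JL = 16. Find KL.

By the Pythagorean theorem: KL^2 = JK^2 - JL^2
KL^2 = 20^2 - 16^2 = 400 - 256 = 144
KL = sqrt(144) = 12

12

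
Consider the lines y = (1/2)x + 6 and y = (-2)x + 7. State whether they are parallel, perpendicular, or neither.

Slope of line 1: m1 = 1/2
Slope of line 2: m2 = -2
m1 * m2 = -1, so perpendicular.

Perpendicular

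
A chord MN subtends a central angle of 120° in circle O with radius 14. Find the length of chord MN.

Chord = 2(14) sin(60°) = 14*sqrt(3)

14*sqrt(3)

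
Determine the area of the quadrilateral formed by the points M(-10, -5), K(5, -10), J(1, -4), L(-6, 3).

The Shoelace formula works by pairing each vertex with the next (cycling back to the first).
For each pair, compute x_i*y_(i+1) - x_(i+1)*y_i:
  (-10*-10 - 5*-5) = 125
  (5*-4 - 1*-10) = -10
  (1*3 - -6*-4) = -21
  (-6*-5 - -10*3) = 60
Taking half the absolute value of the total: Area = (1/2)(154) = 77.

77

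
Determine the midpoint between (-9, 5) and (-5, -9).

The midpoint is the point halfway along the segment.
Move half the horizontal distance: -9 + (-5 - -9)/2 = -9 + 4/2 = -7
Move half the vertical distance: 5 + (-9 - 5)/2 = 5 + -14/2 = -2
Midpoint = (-7, -2)

(-7, -2)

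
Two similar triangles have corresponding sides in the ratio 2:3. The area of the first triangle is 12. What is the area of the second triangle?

For similar figures, the area ratio equals the square of the side ratio.
Side ratio (the first triangle to the second triangle) = 2:3, so area ratio = 2^2:3^2 = 4:9.
If the area of the first triangle is 12, then the area of the second triangle = 12 * (9/4) = 27.

27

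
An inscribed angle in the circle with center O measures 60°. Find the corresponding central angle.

Central angle = 2 × 60° = 120° (inscribed angle theorem).

120°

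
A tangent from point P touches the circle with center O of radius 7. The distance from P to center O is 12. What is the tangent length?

tangent = √(d² - r²) = √(12² - 7²) = √(144 - 49) = √95 = sqrt(95)

sqrt(95)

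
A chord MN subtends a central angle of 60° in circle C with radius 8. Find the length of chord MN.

Chord = 2(8) sin(30°) = 8

8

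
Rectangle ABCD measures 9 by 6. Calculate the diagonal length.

Using the Pythagorean theorem:
d² = 9² + 6² = 81 + 36 = 117
d = sqrt(117) = 3*sqrt(13)

3*sqrt(13)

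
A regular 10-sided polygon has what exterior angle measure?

Each exterior angle of a regular n-gon is 360 / n.
For n = 10: 360 / 10 = 36 degrees.

36 degrees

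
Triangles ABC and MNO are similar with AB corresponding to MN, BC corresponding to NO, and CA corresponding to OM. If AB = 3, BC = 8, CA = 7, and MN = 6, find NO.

k = 6/3 = 2. NO = 2 * 8 = 16.

16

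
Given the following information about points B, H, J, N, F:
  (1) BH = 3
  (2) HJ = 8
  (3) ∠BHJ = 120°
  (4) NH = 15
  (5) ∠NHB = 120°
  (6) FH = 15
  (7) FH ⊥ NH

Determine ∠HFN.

Step 1: By the law of cosines on triangle FHN: FN² = 15² + 15² − 2·15·15·cos(90°) = 450, so FN = 15·√2.
Step 2: By the inverse law of cosines on triangle HFN: cos(∠HFN) = (15² + (15·√2)² − 15²) / (2·15·15·√2) = 450/636.4 = 0.7071, so ∠HFN = 45°.

Therefore, the measure of angle ∠HFN = 45°.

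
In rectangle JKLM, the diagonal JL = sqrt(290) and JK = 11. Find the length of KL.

Using the Pythagorean theorem: d^2 = a^2 + b^2
b^2 = d^2 - a^2
b^2 = 290 - 121
b^2 = 169
b = sqrt(169) = 13

13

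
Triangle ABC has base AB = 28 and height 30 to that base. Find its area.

A triangle's area is half the area of a rectangle with the same base and height.
Area = (1/2) * 28 * 30 = 420.

420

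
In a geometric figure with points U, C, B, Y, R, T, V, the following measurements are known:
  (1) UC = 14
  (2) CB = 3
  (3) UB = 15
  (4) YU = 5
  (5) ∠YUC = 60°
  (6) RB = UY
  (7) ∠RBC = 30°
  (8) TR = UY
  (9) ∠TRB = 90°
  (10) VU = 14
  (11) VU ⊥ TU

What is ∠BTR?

From the given relations: TR = UY = 5; RB = UY = 5.
Step 1: By the law of cosines on triangle TRB: TB² = 5² + 5² − 2·5·5·cos(90°) = 50, so TB = 5·√2.
Step 2: By the inverse law of cosines on triangle BTR: cos(∠BTR) = ((5·√2)² + 5² − 5²) / (2·5·√2·5) = 50/70.71 = 0.7071, so ∠BTR = 45°.

Therefore, the measure of angle ∠BTR = 45°.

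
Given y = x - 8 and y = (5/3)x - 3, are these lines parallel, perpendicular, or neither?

Slope of line 1: m1 = 1
Slope of line 2: m2 = 5/3
m1 != m2 and m1*m2 = 5/3 != -1. Neither.

Neither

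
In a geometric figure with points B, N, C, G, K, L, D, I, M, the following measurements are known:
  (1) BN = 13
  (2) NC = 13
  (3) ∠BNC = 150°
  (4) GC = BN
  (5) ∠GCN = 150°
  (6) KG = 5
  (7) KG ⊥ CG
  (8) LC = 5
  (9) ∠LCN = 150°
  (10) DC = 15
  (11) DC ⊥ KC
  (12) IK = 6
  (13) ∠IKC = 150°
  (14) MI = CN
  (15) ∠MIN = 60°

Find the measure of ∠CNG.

From the given relations: GC = BN = 13.
Step 1: By the law of cosines on triangle NCG: NG² = 13² + 13² − 2·13·13·cos(150°) = 630.72, so NG ≈ 25.11.
Step 2: By the inverse law of cosines on triangle CNG: cos(∠CNG) = (13² + 25.11² − 13²) / (2·13·25.11) = 630.72/652.97 = 0.9659, so ∠CNG = 15°.

Therefore, the measure of angle ∠CNG = 15°.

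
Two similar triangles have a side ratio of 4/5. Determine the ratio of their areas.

The ratio of areas of similar triangles equals the square of the side ratio.
Side ratio = 4:5
Area ratio = (4/5)^2 = 16/25 = 16:25

16:25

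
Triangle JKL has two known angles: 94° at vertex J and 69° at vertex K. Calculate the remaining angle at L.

The interior angles sum to 180°: angle L = 180 - 94 - 69 = 17°.
The triangle is obtuse (angles 94°, 69°, 17°).

17 degrees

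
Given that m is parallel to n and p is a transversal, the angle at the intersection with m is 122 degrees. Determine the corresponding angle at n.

Corresponding angles are equal: 122 degrees.

122 degrees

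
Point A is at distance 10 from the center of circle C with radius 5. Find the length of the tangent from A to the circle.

Let T be the point of tangency. Then CT ⊥ AT (radius ⊥ tangent).
In right triangle CTA: CA² = CT² + AT²
10² = 5² + AT²
AT² = 75, AT = 5*sqrt(3)

5*sqrt(3)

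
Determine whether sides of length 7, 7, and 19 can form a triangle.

Check the triangle inequality: 7 + 7 = 14 ≤ 19.
Since the sum of two sides does not exceed the third, no triangle can be formed.

No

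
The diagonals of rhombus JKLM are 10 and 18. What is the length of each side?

In a rhombus, the diagonals bisect each other perpendicularly, creating four congruent right triangles.
Each triangle has legs 5 (half of 10) and 9 (half of 18).
The hypotenuse of each right triangle is a side of the rhombus:
side = sqrt(5^2 + 9^2) = sqrt(106)

sqrt(106)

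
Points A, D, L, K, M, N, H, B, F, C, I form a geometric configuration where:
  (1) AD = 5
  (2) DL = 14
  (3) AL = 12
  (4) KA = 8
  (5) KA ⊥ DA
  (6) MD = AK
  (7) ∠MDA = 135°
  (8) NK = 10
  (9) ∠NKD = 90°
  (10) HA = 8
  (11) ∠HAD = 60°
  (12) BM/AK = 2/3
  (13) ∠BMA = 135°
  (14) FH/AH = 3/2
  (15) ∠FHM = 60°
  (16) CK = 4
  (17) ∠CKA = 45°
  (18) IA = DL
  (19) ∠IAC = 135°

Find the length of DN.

Step 1: By the law of cosines on triangle DAK: DK² = 5² + 8² − 2·5·8·cos(90°) = 89, so DK = √89.
Step 2: By the law of cosines on triangle DKN: DN² = √89² + 10² − 2·√89·10·cos(90°) = 189, so DN = 3·√21.

Therefore, the length of DN = 3·√21.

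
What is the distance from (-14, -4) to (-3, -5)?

d = sqrt((11)^2 + (-1)^2) = sqrt(122)

sqrt(122)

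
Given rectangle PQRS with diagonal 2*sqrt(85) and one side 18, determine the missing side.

b = sqrt(d^2 - a^2) = sqrt(340 - 324) = sqrt(16) = 4

4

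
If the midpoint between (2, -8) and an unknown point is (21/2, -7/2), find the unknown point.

Using the midpoint formula: M = ((x1 + x2)/2, (y1 + y2)/2)
We know M = (21/2, -7/2) and P = (2, -8)
For x: 21/2 = (2 + x2)/2, so x2 = 2*21/2 - 2 = 19
For y: -7/2 = (-8 + y2)/2, so y2 = 2*-7/2 - -8 = 1
R = (19, 1)

(19, 1)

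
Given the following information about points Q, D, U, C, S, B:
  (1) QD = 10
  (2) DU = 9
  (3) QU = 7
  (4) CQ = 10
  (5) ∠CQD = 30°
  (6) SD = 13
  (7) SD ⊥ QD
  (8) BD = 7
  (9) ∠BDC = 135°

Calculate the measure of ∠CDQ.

Step 1: By the law of cosines on triangle DQC: DC² = 10² + 10² − 2·10·10·cos(30°) = 26.79, so DC ≈ 5.18.
Step 2: By the inverse law of cosines on triangle CDQ: cos(∠CDQ) = (5.18² + 10² − 10²) / (2·5.18·10) = 26.79/103.53 = 0.2588, so ∠CDQ = 75°.

Therefore, the measure of angle ∠CDQ = 75°.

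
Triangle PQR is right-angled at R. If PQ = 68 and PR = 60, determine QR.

By the Pythagorean theorem: QR^2 = PQ^2 - PR^2
QR^2 = 68^2 - 60^2 = 4624 - 3600 = 1024
QR = sqrt(1024) = 32

32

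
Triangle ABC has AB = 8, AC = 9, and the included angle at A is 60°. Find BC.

Law of cosines: BC^2 = 8^2 + 9^2 - 2(8)(9)cos(60°) = 73, so BC = sqrt(73).

sqrt(73)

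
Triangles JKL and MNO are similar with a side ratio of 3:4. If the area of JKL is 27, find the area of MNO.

For similar figures, the area ratio equals the square of the side ratio.
Side ratio (JKL to MNO) = 3:4, so area ratio = 3^2:4^2 = 9:16.
If the area of JKL is 27, then the area of MNO = 27 * (16/9) = 48.

48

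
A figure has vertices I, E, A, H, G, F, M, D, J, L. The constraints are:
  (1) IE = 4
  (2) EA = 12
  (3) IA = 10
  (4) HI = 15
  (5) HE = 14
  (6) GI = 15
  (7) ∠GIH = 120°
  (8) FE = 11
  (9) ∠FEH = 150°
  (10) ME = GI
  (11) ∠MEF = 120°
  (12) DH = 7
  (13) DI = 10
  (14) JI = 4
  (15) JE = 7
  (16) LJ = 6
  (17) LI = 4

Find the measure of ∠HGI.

Step 1: By the law of cosines on triangle GIH: GH² = 15² + 15² − 2·15·15·cos(120°) = 675, so GH = 15·√3.
Step 2: By the inverse law of cosines on triangle HGI: cos(∠HGI) = ((15·√3)² + 15² − 15²) / (2·15·√3·15) = 675/779.42 = 0.866, so ∠HGI = 30°.

Therefore, the measure of angle ∠HGI = 30°.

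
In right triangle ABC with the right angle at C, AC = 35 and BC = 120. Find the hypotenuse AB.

In a right triangle, the square of the hypotenuse equals the sum of the squares of the two legs.
The legs are 35 and 120, so the hypotenuse = sqrt(1225 + 14400) = sqrt(15625) = 125.

125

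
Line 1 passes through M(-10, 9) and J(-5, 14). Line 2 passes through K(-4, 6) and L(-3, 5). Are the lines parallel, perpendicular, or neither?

Slope of line 1: m1 = (14 - 9)/(-5 - -10) = 5/5 = 1
Slope of line 2: m2 = (5 - 6)/(-3 - -4) = -1/1 = -1
Two lines are perpendicular when the product of their slopes is -1 (negative reciprocals).
m1 * m2 = (1) * (-1) = -1, confirming perpendicularity.

Perpendicular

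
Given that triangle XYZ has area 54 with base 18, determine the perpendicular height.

Area = (1/2) * base * height
height = 2 * Area / base
height = 2 * 54 / 18
height = 108 / 18
height = 6

6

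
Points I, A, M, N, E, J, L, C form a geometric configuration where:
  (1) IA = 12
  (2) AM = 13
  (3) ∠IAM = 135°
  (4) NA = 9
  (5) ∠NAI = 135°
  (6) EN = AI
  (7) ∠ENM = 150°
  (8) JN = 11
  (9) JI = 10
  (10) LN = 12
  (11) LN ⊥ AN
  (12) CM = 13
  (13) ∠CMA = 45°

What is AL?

Step 1: By the law of cosines on triangle ANL: AL² = 9² + 12² − 2·9·12·cos(90°) = 225, so AL = 15.

Therefore, the length of AL = 15.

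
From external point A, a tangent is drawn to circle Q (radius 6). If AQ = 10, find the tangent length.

Let T be the point of tangency. Then QT ⊥ AT (radius ⊥ tangent).
In right triangle QTA: QA² = QT² + AT²
10² = 6² + AT²
AT² = 64, AT = 8

8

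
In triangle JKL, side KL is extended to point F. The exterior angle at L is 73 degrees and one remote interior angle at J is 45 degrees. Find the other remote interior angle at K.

The exterior angle theorem states that an exterior angle equals the sum of the two non-adjacent interior angles.
So 73 = 45 + angle K, which gives angle K = 73 - 45 = 28 degrees.

28 degrees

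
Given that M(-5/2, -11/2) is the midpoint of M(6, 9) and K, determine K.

Using the midpoint formula: M = ((x1 + x2)/2, (y1 + y2)/2)
We know M = (-5/2, -11/2) and M = (6, 9)
For x: -5/2 = (6 + x2)/2, so x2 = 2*-5/2 - 6 = -11
For y: -11/2 = (9 + y2)/2, so y2 = 2*-11/2 - 9 = -20
K = (-11, -20)

(-11, -20)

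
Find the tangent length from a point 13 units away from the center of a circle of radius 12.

The tangent, radius, and line from the external point to the center form a right triangle.
The right angle is where the tangent meets the radius.
By the Pythagorean theorem: tangent² + 12² = 13²
tangent² = 169 - 144 = 25
tangent = 5

5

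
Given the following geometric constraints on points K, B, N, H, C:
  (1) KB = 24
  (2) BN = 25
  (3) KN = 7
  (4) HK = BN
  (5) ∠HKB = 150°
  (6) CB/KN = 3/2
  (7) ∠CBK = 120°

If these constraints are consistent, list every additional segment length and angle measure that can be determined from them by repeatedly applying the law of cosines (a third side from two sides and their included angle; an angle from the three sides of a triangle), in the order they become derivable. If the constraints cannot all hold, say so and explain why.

The constraints are consistent. Derivable facts, in order:
After 1 step:
- BH ≈ 47.33
- KC ≈ 30.63
- ∠BKN = 90°
- ∠BNK = 73.74°
- ∠KBN = 16.26°
After 2 steps:
- ∠BCK = 42.73°
- ∠BHK = 14.69°
- ∠BKC = 17.27°
- ∠HBK = 15.31°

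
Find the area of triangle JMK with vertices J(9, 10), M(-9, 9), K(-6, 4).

Using the Shoelace formula for a triangle:
Area = (1/2)|x0(y1 - y2) + x1(y2 - y0) + x2(y0 - y1)|
Area = (1/2)|9(9 - 4) + -9(4 - 10) + -6(10 - 9)|
Area = (1/2)|45 + 54 + -6|
Area = (1/2)|93|
Area = (1/2)(93)
Area = 93/2

93/2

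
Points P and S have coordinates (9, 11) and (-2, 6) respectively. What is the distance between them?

The horizontal distance is |-2 - 9| = 11 and the vertical distance is |6 - 11| = 5.
By the Pythagorean theorem, d = sqrt(11^2 + 5^2) = sqrt(146).

sqrt(146)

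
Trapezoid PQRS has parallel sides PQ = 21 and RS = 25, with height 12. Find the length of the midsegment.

midsegment = (21 + 25) / 2 = 46 / 2 = 23

23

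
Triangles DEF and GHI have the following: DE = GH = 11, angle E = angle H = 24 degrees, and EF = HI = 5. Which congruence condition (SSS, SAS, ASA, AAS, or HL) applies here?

The given information provides:
DE = GH = 11, angle E = angle H = 24 degrees, and EF = HI = 5
This matches the SAS congruence theorem.
Two pairs of corresponding sides and the included angle are equal (Side-Angle-Side).

SAS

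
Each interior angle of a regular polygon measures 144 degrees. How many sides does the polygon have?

The exterior angle is the supplement of the interior angle: 180 - 144 = 36 degrees.
Since the exterior angles of any convex polygon sum to 360 degrees, the number of sides is 360 / 36 = 10.

10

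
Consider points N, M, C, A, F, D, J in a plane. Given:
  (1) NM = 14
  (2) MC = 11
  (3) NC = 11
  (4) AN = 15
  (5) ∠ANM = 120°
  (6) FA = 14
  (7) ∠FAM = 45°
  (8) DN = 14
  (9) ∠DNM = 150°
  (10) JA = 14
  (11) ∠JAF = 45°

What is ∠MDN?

Step 1: By the law of cosines on triangle DNM: DM² = 14² + 14² − 2·14·14·cos(150°) = 731.48, so DM ≈ 27.05.
Step 2: By the inverse law of cosines on triangle MDN: cos(∠MDN) = (27.05² + 14² − 14²) / (2·27.05·14) = 731.48/757.29 = 0.9659, so ∠MDN = 15°.

Therefore, the measure of angle ∠MDN = 15°.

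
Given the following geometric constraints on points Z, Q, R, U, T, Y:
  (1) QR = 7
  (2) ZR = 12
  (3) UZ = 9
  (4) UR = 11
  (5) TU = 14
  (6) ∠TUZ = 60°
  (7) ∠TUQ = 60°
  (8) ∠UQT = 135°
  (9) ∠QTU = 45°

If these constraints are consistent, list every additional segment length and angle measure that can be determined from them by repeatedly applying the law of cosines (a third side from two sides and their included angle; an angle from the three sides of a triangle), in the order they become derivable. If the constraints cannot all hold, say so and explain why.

These constraints are not satisfiable: (7), (8) and (9) are the three interior angles of triangle TUQ, which must sum to 180°, but 60° + 135° + 45° = 240°. No planar figure meets all of them, so nothing further can be derived.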